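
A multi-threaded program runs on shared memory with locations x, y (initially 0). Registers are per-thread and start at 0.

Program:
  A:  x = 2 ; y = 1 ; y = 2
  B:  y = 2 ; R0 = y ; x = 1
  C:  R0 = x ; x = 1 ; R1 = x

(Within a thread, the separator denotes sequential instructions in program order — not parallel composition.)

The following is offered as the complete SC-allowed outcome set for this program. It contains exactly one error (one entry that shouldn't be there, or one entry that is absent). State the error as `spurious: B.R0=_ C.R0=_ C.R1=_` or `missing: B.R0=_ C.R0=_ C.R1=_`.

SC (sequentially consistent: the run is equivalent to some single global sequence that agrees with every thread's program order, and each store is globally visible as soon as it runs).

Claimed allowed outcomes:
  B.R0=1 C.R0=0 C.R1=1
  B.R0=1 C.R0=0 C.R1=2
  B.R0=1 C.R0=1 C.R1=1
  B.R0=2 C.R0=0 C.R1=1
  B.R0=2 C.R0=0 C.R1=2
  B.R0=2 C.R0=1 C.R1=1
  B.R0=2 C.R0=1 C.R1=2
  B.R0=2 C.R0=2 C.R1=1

missing: B.R0=1 C.R0=2 C.R1=1

outcome vector order: (B.R0,C.R0,C.R1)
SC: 9 outcomes — {<1 0 1>; <1 0 2>; <1 1 1>; <1 2 1>; <2 0 1>; <2 0 2>; <2 1 1>; <2 1 2>; <2 2 1>}
SC∖claimed = {<1 2 1>}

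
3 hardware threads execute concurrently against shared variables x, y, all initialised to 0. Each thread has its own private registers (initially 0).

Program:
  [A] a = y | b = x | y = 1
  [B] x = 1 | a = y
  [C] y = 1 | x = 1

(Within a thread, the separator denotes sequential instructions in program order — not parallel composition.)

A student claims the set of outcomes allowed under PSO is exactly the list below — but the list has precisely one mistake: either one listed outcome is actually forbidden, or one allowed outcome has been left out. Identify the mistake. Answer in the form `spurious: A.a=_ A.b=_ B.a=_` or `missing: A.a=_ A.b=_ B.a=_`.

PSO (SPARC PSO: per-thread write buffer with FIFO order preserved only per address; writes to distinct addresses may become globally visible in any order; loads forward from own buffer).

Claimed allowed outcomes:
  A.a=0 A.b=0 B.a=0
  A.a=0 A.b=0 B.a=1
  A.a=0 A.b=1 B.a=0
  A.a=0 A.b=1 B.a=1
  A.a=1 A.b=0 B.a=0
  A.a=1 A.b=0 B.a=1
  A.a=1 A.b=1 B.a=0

missing: A.a=1 A.b=1 B.a=1

outcome vector order: (A.a,A.b,B.a)
PSO: 8 outcomes — {(0,0,0), (0,0,1), (0,1,0), (0,1,1), (1,0,0), (1,0,1), (1,1,0), (1,1,1)}
PSO∖claimed = {(1,1,1)}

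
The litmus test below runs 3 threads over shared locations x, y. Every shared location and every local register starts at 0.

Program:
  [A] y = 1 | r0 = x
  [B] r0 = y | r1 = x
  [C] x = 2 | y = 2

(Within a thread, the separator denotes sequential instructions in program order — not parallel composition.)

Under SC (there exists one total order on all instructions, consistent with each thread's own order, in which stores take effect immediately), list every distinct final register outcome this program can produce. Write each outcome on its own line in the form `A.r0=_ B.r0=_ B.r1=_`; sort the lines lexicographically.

outcome vector order: (A.r0,B.r0,B.r1)
|SC outcomes| = 10

A.r0=0 B.r0=0 B.r1=0
A.r0=0 B.r0=0 B.r1=2
A.r0=0 B.r0=1 B.r1=0
A.r0=0 B.r0=1 B.r1=2
A.r0=0 B.r0=2 B.r1=2
A.r0=2 B.r0=0 B.r1=0
A.r0=2 B.r0=0 B.r1=2
A.r0=2 B.r0=1 B.r1=0
A.r0=2 B.r0=1 B.r1=2
A.r0=2 B.r0=2 B.r1=2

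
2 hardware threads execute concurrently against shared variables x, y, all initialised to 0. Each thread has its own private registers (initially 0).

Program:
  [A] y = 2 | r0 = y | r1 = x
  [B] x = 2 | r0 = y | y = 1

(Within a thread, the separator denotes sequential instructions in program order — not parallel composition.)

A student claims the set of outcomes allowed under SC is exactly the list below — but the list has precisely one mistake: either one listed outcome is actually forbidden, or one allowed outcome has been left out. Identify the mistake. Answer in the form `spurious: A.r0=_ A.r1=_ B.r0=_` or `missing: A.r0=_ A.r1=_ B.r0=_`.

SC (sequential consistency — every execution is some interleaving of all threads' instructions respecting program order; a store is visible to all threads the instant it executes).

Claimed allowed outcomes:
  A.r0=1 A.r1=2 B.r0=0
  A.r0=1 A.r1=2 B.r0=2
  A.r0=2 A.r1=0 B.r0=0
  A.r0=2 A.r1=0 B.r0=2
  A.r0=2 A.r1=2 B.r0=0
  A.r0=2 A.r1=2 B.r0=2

spurious: A.r0=2 A.r1=0 B.r0=0

outcome vector order: (A.r0,A.r1,B.r0)
SC (5): 120, 122, 202, 220, 222
claimed∖SC = {200}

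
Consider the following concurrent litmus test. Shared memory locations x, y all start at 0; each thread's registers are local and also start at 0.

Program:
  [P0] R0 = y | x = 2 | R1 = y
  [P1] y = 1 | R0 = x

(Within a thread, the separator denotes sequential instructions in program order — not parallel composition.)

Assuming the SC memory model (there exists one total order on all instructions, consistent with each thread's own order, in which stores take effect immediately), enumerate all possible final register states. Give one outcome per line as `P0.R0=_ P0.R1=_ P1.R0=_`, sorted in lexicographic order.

P0.R0=0 P0.R1=0 P1.R0=2
P0.R0=0 P0.R1=1 P1.R0=0
P0.R0=0 P0.R1=1 P1.R0=2
P0.R0=1 P0.R1=1 P1.R0=0
P0.R0=1 P0.R1=1 P1.R0=2

outcome vector order: (P0.R0,P0.R1,P1.R0)
|SC outcomes| = 5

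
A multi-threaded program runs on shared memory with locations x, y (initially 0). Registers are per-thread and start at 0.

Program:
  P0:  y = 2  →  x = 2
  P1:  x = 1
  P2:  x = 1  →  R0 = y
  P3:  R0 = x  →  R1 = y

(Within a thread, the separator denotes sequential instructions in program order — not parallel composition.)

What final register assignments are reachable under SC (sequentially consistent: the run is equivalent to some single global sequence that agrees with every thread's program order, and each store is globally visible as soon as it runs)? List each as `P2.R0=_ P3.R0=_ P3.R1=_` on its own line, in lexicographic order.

outcome vector order: (P2.R0,P3.R0,P3.R1)
|SC outcomes| = 10

P2.R0=0 P3.R0=0 P3.R1=0
P2.R0=0 P3.R0=0 P3.R1=2
P2.R0=0 P3.R0=1 P3.R1=0
P2.R0=0 P3.R0=1 P3.R1=2
P2.R0=0 P3.R0=2 P3.R1=2
P2.R0=2 P3.R0=0 P3.R1=0
P2.R0=2 P3.R0=0 P3.R1=2
P2.R0=2 P3.R0=1 P3.R1=0
P2.R0=2 P3.R0=1 P3.R1=2
P2.R0=2 P3.R0=2 P3.R1=2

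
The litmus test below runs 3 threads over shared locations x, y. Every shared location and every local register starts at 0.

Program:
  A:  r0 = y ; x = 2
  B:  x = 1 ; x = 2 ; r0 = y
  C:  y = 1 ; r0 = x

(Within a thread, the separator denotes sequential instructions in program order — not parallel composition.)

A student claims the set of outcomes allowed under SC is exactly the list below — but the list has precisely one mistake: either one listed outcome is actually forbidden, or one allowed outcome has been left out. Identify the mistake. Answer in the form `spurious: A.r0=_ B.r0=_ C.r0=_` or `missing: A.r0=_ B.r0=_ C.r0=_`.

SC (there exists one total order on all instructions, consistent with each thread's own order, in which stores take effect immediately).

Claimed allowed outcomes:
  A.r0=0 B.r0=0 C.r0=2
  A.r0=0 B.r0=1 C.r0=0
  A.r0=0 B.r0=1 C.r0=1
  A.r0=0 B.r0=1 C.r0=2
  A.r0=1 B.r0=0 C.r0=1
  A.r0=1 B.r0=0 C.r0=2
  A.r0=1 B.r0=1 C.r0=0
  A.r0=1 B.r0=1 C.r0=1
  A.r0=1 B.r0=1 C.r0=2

spurious: A.r0=1 B.r0=0 C.r0=1

outcome vector order: (A.r0,B.r0,C.r0)
SC (8): <0 0 2> <0 1 0> <0 1 1> <0 1 2> <1 0 2> <1 1 0> <1 1 1> <1 1 2>
claimed∖SC = {<1 0 1>}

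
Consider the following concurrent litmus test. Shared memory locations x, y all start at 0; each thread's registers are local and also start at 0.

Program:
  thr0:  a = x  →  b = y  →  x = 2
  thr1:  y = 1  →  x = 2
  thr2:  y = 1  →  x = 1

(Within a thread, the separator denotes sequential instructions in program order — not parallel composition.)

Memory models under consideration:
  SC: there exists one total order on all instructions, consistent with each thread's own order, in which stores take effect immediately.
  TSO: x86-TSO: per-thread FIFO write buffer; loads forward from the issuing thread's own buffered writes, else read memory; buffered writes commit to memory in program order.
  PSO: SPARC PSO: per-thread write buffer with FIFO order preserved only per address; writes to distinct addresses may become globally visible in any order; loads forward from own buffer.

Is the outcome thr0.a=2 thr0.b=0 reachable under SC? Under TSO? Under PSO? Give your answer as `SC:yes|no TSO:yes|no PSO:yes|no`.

outcome vector order: (thr0.a,thr0.b)
SC: 4 outcomes — {0/0; 0/1; 1/1; 2/1}
TSO: 4 outcomes — {0/0; 0/1; 1/1; 2/1}
PSO: 6 outcomes — {0/0; 0/1; 1/0; 1/1; 2/0; 2/1}
target 2/0 ∈ {PSO}

SC:no TSO:no PSO:yes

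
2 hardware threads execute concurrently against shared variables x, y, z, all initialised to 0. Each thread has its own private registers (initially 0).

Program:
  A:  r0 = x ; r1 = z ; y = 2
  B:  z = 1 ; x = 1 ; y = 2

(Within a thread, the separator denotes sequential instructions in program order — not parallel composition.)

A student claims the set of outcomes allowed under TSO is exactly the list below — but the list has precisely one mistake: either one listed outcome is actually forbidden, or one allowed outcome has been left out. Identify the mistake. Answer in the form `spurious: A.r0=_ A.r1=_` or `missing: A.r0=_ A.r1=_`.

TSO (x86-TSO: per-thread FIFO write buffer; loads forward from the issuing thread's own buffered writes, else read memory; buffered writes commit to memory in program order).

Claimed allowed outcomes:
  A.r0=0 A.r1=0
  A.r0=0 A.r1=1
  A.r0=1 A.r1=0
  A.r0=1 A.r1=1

outcome vector order: (A.r0,A.r1)
under TSO → <0 0>, <0 1>, <1 1>
claimed∖TSO = {<1 0>}

spurious: A.r0=1 A.r1=0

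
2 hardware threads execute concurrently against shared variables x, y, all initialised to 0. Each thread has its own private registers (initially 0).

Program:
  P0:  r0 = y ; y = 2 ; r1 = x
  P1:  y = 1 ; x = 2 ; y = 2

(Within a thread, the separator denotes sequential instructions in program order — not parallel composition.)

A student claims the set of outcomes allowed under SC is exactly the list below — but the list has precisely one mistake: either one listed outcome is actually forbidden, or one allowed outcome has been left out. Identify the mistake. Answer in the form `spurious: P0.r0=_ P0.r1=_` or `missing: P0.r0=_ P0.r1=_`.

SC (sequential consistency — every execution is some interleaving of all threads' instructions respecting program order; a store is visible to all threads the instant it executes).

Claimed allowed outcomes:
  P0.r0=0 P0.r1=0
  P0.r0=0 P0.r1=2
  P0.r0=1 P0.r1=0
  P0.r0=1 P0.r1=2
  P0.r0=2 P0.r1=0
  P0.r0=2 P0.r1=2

outcome vector order: (P0.r0,P0.r1)
SC (5): <0 0>; <0 2>; <1 0>; <1 2>; <2 2>
claimed∖SC = {<2 0>}

spurious: P0.r0=2 P0.r1=0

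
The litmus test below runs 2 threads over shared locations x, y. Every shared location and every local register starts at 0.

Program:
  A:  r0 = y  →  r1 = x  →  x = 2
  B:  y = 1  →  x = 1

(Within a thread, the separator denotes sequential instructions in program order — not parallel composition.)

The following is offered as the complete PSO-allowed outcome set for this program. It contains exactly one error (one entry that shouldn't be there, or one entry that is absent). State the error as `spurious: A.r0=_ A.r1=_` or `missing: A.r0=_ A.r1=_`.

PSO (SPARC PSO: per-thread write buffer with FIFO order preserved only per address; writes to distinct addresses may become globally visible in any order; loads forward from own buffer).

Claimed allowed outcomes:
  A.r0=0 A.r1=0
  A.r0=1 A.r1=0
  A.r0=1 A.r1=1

outcome vector order: (A.r0,A.r1)
PSO: 4 outcomes — {(0,0) (0,1) (1,0) (1,1)}
PSO∖claimed = {(0,1)}

missing: A.r0=0 A.r1=1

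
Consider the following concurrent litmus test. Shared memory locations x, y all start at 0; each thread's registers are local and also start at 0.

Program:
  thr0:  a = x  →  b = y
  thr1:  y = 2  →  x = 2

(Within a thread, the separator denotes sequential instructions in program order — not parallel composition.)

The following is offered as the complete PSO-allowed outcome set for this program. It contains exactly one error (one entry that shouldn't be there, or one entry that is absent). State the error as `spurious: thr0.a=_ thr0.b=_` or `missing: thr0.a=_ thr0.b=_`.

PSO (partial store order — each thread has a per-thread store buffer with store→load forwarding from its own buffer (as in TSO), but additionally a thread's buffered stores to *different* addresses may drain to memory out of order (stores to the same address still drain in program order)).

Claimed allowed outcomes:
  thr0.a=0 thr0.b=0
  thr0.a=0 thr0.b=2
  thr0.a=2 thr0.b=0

outcome vector order: (thr0.a,thr0.b)
PSO (4): <0 0>, <0 2>, <2 0>, <2 2>
PSO∖claimed = {<2 2>}

missing: thr0.a=2 thr0.b=2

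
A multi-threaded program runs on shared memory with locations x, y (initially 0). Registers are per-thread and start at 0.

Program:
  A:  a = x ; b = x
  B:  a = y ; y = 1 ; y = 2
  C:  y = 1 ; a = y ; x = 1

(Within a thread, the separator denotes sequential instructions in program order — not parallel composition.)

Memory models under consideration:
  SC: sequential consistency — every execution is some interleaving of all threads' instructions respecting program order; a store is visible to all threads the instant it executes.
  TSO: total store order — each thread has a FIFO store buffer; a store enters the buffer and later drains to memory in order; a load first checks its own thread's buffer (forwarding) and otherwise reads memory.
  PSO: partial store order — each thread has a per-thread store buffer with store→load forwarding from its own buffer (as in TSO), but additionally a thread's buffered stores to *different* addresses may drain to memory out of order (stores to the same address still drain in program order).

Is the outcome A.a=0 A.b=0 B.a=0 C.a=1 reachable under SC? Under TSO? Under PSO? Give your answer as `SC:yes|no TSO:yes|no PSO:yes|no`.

SC:yes TSO:yes PSO:yes

outcome vector order: (A.a,A.b,B.a,C.a)
SC (12): 0/0/0/1 0/0/0/2 0/0/1/1 0/0/1/2 0/1/0/1 0/1/0/2 0/1/1/1 0/1/1/2 1/1/0/1 1/1/0/2 1/1/1/1 1/1/1/2
TSO (12): 0/0/0/1 0/0/0/2 0/0/1/1 0/0/1/2 0/1/0/1 0/1/0/2 0/1/1/1 0/1/1/2 1/1/0/1 1/1/0/2 1/1/1/1 1/1/1/2
PSO (12): 0/0/0/1 0/0/0/2 0/0/1/1 0/0/1/2 0/1/0/1 0/1/0/2 0/1/1/1 0/1/1/2 1/1/0/1 1/1/0/2 1/1/1/1 1/1/1/2
target 0/0/0/1 ∈ {SC,TSO,PSO}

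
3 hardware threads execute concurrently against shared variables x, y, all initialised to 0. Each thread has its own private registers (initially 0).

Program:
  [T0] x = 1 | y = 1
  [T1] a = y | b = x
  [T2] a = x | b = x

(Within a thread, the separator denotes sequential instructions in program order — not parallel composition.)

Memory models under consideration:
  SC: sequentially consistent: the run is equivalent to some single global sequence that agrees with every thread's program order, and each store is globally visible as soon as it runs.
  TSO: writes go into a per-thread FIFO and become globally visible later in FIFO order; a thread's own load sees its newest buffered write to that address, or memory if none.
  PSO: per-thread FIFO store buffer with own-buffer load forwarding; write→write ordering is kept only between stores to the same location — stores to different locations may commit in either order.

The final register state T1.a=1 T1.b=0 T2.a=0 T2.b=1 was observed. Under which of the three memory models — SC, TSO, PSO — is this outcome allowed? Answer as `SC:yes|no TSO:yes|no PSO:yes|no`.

SC:no TSO:no PSO:yes

outcome vector order: (T1.a,T1.b,T2.a,T2.b)
SC (9): 0000; 0001; 0011; 0100; 0101; 0111; 1100; 1101; 1111
TSO (9): 0000; 0001; 0011; 0100; 0101; 0111; 1100; 1101; 1111
PSO (12): 0000; 0001; 0011; 0100; 0101; 0111; 1000; 1001; 1011; 1100; 1101; 1111
target 1001 ∈ {PSO}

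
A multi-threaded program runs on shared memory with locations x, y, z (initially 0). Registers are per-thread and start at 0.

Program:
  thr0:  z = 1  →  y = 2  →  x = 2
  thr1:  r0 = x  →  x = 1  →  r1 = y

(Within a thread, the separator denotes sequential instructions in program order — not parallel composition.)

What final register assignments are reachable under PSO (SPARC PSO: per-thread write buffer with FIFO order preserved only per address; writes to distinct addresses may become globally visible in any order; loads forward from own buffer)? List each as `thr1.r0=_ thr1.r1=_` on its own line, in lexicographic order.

outcome vector order: (thr1.r0,thr1.r1)
|PSO outcomes| = 4

thr1.r0=0 thr1.r1=0
thr1.r0=0 thr1.r1=2
thr1.r0=2 thr1.r1=0
thr1.r0=2 thr1.r1=2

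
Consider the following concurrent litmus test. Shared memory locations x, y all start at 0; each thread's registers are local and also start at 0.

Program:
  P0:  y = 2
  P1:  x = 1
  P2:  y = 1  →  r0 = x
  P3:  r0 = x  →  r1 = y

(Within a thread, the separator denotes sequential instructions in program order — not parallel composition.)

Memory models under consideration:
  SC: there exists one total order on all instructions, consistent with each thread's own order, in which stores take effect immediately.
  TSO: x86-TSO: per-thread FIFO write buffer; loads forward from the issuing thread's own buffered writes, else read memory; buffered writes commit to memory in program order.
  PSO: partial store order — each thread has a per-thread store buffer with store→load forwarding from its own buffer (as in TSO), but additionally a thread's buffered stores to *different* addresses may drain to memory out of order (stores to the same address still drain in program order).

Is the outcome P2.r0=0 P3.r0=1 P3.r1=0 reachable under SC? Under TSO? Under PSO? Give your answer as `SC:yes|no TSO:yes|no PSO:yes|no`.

SC:no TSO:yes PSO:yes

outcome vector order: (P2.r0,P3.r0,P3.r1)
SC (11): 000; 001; 002; 011; 012; 100; 101; 102; 110; 111; 112
TSO (12): 000; 001; 002; 010; 011; 012; 100; 101; 102; 110; 111; 112
PSO (12): 000; 001; 002; 010; 011; 012; 100; 101; 102; 110; 111; 112
target 010 ∈ {TSO,PSO}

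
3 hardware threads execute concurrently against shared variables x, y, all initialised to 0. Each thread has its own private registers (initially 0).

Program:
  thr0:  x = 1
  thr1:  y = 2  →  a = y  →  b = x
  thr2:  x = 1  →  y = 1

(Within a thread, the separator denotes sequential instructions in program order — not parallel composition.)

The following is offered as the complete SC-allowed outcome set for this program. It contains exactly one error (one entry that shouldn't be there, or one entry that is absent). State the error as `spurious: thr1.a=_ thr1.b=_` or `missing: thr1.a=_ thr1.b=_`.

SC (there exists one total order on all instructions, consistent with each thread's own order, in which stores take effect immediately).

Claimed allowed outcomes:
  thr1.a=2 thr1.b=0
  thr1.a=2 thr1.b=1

missing: thr1.a=1 thr1.b=1

outcome vector order: (thr1.a,thr1.b)
under SC → <1 1>; <2 0>; <2 1>
SC∖claimed = {<1 1>}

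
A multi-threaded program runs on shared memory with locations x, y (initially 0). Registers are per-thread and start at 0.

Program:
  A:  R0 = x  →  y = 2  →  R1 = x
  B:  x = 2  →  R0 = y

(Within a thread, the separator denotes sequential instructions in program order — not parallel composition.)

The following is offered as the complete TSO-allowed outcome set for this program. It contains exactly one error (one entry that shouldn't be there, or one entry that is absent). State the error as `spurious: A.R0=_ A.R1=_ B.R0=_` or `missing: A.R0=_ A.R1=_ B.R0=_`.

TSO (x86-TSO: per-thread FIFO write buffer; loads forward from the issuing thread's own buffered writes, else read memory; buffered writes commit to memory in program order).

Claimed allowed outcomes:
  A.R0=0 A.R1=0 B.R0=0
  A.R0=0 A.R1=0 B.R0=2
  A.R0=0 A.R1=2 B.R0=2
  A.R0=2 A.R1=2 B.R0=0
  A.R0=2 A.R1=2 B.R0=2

missing: A.R0=0 A.R1=2 B.R0=0

outcome vector order: (A.R0,A.R1,B.R0)
TSO: 6 outcomes — {(0,0,0) (0,0,2) (0,2,0) (0,2,2) (2,2,0) (2,2,2)}
TSO∖claimed = {(0,2,0)}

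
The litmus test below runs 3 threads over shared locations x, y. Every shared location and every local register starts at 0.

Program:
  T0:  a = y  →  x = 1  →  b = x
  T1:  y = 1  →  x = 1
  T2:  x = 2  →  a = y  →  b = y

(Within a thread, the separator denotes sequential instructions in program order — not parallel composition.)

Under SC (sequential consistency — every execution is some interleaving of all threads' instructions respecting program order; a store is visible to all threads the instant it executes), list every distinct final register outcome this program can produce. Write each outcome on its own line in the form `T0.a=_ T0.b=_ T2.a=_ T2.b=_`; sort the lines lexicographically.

outcome vector order: (T0.a,T0.b,T2.a,T2.b)
|SC outcomes| = 10

T0.a=0 T0.b=1 T2.a=0 T2.b=0
T0.a=0 T0.b=1 T2.a=0 T2.b=1
T0.a=0 T0.b=1 T2.a=1 T2.b=1
T0.a=0 T0.b=2 T2.a=0 T2.b=0
T0.a=0 T0.b=2 T2.a=0 T2.b=1
T0.a=0 T0.b=2 T2.a=1 T2.b=1
T0.a=1 T0.b=1 T2.a=0 T2.b=0
T0.a=1 T0.b=1 T2.a=0 T2.b=1
T0.a=1 T0.b=1 T2.a=1 T2.b=1
T0.a=1 T0.b=2 T2.a=1 T2.b=1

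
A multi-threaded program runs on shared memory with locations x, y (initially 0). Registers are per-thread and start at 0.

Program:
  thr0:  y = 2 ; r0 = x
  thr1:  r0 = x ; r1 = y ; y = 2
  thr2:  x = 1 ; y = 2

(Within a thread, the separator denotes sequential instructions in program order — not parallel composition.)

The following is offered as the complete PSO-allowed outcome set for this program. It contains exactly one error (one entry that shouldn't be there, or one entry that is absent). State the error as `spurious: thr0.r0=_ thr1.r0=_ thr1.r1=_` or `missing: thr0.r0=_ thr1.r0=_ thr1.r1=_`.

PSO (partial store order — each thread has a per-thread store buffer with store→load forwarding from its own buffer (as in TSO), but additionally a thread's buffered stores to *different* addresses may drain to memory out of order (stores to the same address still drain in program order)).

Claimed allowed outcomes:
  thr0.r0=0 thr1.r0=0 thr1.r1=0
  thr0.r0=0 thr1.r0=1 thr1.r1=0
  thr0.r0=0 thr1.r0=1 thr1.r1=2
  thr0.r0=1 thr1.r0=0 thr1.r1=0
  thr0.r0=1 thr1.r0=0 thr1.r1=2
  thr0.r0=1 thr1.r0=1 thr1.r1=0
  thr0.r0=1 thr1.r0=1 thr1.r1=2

missing: thr0.r0=0 thr1.r0=0 thr1.r1=2

outcome vector order: (thr0.r0,thr1.r0,thr1.r1)
PSO (8): 0/0/0 0/0/2 0/1/0 0/1/2 1/0/0 1/0/2 1/1/0 1/1/2
PSO∖claimed = {0/0/2}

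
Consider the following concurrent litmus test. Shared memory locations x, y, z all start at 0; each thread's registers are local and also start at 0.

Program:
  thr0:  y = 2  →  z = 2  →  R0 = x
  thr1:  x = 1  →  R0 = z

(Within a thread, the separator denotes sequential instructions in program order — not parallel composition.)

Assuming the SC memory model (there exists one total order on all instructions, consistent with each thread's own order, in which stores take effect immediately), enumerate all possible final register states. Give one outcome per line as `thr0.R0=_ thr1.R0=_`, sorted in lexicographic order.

outcome vector order: (thr0.R0,thr1.R0)
|SC outcomes| = 3

thr0.R0=0 thr1.R0=2
thr0.R0=1 thr1.R0=0
thr0.R0=1 thr1.R0=2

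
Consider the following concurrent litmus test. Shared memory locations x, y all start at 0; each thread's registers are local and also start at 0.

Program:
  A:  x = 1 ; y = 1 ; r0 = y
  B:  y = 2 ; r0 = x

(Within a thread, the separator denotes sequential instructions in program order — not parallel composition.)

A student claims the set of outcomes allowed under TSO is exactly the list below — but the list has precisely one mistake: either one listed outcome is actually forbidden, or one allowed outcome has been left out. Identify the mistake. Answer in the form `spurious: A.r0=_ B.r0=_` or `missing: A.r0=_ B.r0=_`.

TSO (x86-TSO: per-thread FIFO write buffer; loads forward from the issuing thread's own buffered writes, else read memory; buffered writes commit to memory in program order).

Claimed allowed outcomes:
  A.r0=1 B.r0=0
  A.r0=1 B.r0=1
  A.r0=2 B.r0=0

missing: A.r0=2 B.r0=1

outcome vector order: (A.r0,B.r0)
TSO (4): 1/0, 1/1, 2/0, 2/1
TSO∖claimed = {2/1}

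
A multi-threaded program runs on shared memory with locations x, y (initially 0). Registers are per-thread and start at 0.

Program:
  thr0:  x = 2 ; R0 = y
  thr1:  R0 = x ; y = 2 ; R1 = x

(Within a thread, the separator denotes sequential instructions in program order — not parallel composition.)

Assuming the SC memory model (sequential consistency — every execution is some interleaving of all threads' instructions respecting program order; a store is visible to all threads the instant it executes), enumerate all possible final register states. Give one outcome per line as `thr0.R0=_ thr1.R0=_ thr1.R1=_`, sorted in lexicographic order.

thr0.R0=0 thr1.R0=0 thr1.R1=2
thr0.R0=0 thr1.R0=2 thr1.R1=2
thr0.R0=2 thr1.R0=0 thr1.R1=0
thr0.R0=2 thr1.R0=0 thr1.R1=2
thr0.R0=2 thr1.R0=2 thr1.R1=2

outcome vector order: (thr0.R0,thr1.R0,thr1.R1)
|SC outcomes| = 5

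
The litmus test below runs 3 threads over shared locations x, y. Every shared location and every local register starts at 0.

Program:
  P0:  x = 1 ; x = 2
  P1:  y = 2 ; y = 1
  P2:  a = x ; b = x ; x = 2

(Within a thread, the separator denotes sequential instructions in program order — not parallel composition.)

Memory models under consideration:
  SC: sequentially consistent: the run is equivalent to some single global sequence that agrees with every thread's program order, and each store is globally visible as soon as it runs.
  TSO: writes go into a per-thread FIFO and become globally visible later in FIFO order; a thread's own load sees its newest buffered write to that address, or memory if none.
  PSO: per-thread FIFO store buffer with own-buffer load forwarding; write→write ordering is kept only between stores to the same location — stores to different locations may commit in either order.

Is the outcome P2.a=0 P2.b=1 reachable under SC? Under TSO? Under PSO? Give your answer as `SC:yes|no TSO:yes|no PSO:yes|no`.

SC:yes TSO:yes PSO:yes

outcome vector order: (P2.a,P2.b)
under SC → (0,0); (0,1); (0,2); (1,1); (1,2); (2,2)
under TSO → (0,0); (0,1); (0,2); (1,1); (1,2); (2,2)
under PSO → (0,0); (0,1); (0,2); (1,1); (1,2); (2,2)
target (0,1) ∈ {SC,TSO,PSO}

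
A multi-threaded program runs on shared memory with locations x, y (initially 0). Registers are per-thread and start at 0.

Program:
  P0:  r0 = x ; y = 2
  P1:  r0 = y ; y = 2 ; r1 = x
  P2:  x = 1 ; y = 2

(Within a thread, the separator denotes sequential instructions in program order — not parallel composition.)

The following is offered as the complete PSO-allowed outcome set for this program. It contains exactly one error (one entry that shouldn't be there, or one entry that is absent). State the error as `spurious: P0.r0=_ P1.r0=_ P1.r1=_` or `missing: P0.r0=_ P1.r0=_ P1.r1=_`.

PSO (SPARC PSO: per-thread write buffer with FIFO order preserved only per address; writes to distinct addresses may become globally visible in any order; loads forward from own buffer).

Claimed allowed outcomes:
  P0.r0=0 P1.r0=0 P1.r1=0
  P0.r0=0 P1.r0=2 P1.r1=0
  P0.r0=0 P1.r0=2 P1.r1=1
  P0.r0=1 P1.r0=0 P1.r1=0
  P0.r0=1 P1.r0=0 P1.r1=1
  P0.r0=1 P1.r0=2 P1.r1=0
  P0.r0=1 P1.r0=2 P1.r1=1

outcome vector order: (P0.r0,P1.r0,P1.r1)
PSO: 8 outcomes — {(0,0,0), (0,0,1), (0,2,0), (0,2,1), (1,0,0), (1,0,1), (1,2,0), (1,2,1)}
PSO∖claimed = {(0,0,1)}

missing: P0.r0=0 P1.r0=0 P1.r1=1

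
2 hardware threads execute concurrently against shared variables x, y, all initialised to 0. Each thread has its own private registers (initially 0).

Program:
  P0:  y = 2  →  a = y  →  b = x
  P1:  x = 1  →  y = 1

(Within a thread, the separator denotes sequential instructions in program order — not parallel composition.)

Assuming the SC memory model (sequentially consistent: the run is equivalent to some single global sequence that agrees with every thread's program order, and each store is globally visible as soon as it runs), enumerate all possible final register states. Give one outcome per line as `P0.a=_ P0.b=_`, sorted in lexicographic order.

outcome vector order: (P0.a,P0.b)
|SC outcomes| = 3

P0.a=1 P0.b=1
P0.a=2 P0.b=0
P0.a=2 P0.b=1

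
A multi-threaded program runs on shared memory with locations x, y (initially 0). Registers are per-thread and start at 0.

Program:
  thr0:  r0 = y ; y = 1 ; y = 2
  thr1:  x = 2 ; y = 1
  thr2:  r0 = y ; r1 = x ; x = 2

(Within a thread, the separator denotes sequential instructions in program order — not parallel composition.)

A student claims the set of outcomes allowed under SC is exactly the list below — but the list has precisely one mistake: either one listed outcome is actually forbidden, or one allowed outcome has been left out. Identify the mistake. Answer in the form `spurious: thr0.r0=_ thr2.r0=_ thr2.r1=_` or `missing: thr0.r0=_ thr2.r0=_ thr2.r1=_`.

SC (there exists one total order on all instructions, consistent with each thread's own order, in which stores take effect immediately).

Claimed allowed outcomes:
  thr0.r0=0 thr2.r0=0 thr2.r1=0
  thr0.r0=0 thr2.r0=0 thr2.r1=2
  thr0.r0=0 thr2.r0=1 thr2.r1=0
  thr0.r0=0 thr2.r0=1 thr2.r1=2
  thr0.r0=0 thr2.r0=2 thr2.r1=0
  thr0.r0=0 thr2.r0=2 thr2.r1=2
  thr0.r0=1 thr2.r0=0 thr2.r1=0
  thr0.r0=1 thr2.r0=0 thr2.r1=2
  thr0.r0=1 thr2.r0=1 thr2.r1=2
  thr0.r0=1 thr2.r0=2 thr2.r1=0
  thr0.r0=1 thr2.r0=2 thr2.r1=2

outcome vector order: (thr0.r0,thr2.r0,thr2.r1)
[SC] allowed = {(0,0,0), (0,0,2), (0,1,0), (0,1,2), (0,2,0), (0,2,2), (1,0,0), (1,0,2), (1,1,2), (1,2,2)}
claimed∖SC = {(1,2,0)}

spurious: thr0.r0=1 thr2.r0=2 thr2.r1=0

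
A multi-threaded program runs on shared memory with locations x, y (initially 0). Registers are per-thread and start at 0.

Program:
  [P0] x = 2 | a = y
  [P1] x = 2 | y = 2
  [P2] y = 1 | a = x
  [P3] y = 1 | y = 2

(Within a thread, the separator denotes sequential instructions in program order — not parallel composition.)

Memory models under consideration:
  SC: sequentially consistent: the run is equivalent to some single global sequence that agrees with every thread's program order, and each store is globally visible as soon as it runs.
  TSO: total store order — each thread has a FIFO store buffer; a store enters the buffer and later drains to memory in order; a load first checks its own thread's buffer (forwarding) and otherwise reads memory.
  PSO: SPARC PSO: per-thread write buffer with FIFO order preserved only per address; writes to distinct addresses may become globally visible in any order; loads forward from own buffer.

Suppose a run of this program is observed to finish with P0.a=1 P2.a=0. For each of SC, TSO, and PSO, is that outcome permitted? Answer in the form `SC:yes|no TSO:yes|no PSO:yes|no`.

SC:yes TSO:yes PSO:yes

outcome vector order: (P0.a,P2.a)
SC: 5 outcomes — {02; 10; 12; 20; 22}
TSO: 6 outcomes — {00; 02; 10; 12; 20; 22}
PSO: 6 outcomes — {00; 02; 10; 12; 20; 22}
target 10 ∈ {SC,TSO,PSO}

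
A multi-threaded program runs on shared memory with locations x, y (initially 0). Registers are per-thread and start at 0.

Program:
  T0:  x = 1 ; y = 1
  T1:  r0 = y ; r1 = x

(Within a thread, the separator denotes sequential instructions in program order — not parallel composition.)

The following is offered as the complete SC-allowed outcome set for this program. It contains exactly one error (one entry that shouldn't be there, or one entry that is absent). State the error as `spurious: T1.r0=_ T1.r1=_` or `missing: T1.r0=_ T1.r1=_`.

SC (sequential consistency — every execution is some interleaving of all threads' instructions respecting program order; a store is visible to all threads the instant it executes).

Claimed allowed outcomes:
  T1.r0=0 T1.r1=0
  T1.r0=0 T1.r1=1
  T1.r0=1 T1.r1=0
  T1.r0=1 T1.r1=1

outcome vector order: (T1.r0,T1.r1)
SC (3): <0 0>; <0 1>; <1 1>
claimed∖SC = {<1 0>}

spurious: T1.r0=1 T1.r1=0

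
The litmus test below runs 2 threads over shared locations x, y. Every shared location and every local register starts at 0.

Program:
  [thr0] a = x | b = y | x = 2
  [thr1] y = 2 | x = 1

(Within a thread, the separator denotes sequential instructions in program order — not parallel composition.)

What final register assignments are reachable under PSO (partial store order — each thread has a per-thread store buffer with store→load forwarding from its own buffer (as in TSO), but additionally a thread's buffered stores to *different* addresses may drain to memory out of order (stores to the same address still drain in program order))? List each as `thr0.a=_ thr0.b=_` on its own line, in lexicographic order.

thr0.a=0 thr0.b=0
thr0.a=0 thr0.b=2
thr0.a=1 thr0.b=0
thr0.a=1 thr0.b=2

outcome vector order: (thr0.a,thr0.b)
|PSO outcomes| = 4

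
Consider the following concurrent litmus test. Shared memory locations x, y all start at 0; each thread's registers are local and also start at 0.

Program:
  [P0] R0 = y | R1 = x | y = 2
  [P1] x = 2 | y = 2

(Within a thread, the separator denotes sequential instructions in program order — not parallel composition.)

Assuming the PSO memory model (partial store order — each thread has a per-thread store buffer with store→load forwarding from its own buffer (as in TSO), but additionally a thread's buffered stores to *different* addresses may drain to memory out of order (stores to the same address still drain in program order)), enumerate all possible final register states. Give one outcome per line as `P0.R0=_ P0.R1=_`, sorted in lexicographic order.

outcome vector order: (P0.R0,P0.R1)
|PSO outcomes| = 4

P0.R0=0 P0.R1=0
P0.R0=0 P0.R1=2
P0.R0=2 P0.R1=0
P0.R0=2 P0.R1=2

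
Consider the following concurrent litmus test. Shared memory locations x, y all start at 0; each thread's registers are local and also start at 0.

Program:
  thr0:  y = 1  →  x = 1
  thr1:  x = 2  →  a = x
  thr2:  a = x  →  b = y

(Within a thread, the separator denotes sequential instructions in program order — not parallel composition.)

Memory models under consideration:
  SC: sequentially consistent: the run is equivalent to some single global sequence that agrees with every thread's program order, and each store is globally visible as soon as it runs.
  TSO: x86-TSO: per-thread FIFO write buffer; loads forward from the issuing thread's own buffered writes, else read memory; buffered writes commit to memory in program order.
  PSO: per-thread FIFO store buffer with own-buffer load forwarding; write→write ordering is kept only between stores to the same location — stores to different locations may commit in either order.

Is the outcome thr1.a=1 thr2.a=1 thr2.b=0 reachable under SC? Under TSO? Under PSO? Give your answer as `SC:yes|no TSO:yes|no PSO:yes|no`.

SC:no TSO:no PSO:yes

outcome vector order: (thr1.a,thr2.a,thr2.b)
under SC → 1/0/0; 1/0/1; 1/1/1; 1/2/0; 1/2/1; 2/0/0; 2/0/1; 2/1/1; 2/2/0; 2/2/1
under TSO → 1/0/0; 1/0/1; 1/1/1; 1/2/0; 1/2/1; 2/0/0; 2/0/1; 2/1/1; 2/2/0; 2/2/1
under PSO → 1/0/0; 1/0/1; 1/1/0; 1/1/1; 1/2/0; 1/2/1; 2/0/0; 2/0/1; 2/1/0; 2/1/1; 2/2/0; 2/2/1
target 1/1/0 ∈ {PSO}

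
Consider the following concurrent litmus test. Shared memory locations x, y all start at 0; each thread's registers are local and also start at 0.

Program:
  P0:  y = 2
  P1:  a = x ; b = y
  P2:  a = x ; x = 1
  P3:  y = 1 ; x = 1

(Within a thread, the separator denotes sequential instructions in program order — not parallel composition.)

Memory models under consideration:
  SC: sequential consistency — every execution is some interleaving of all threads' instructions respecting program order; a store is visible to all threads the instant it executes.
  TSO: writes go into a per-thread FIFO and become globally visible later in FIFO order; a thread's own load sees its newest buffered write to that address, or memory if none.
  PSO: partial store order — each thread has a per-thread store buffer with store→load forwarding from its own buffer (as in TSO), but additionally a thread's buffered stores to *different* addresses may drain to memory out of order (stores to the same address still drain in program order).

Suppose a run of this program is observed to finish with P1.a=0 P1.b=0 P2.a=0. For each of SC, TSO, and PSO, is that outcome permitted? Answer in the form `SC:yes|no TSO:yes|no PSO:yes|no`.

SC:yes TSO:yes PSO:yes

outcome vector order: (P1.a,P1.b,P2.a)
SC (11): 0/0/0 0/0/1 0/1/0 0/1/1 0/2/0 0/2/1 1/0/0 1/1/0 1/1/1 1/2/0 1/2/1
TSO (11): 0/0/0 0/0/1 0/1/0 0/1/1 0/2/0 0/2/1 1/0/0 1/1/0 1/1/1 1/2/0 1/2/1
PSO (12): 0/0/0 0/0/1 0/1/0 0/1/1 0/2/0 0/2/1 1/0/0 1/0/1 1/1/0 1/1/1 1/2/0 1/2/1
target 0/0/0 ∈ {SC,TSO,PSO}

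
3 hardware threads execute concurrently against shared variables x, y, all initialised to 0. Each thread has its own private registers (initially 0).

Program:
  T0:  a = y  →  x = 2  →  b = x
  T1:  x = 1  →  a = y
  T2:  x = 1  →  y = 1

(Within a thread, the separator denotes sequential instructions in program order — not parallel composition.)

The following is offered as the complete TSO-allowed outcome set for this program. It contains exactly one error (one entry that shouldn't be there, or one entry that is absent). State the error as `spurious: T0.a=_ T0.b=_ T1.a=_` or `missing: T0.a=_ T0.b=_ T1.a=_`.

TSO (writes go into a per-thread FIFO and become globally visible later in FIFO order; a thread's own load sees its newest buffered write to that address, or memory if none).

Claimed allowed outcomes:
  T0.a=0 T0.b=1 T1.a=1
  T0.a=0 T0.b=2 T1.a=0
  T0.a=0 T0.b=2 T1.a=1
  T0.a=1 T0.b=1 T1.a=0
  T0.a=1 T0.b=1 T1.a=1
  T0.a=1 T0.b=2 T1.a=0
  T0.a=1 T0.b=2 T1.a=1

missing: T0.a=0 T0.b=1 T1.a=0

outcome vector order: (T0.a,T0.b,T1.a)
TSO: 8 outcomes — {010 011 020 021 110 111 120 121}
TSO∖claimed = {010}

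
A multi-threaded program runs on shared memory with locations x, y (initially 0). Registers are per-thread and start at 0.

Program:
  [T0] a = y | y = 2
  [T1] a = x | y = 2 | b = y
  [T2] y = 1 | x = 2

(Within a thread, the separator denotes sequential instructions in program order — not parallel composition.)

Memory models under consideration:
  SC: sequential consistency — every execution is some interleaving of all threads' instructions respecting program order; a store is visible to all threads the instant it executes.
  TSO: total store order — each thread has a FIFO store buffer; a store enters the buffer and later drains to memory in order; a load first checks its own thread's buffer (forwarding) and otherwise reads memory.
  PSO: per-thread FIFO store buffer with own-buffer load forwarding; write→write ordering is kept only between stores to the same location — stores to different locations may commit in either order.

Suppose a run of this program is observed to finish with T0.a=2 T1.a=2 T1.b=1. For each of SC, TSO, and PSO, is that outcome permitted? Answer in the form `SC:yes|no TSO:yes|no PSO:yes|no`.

SC:no TSO:no PSO:yes

outcome vector order: (T0.a,T1.a,T1.b)
SC: 9 outcomes — {001; 002; 022; 101; 102; 122; 201; 202; 222}
TSO: 9 outcomes — {001; 002; 022; 101; 102; 122; 201; 202; 222}
PSO: 12 outcomes — {001; 002; 021; 022; 101; 102; 121; 122; 201; 202; 221; 222}
target 221 ∈ {PSO}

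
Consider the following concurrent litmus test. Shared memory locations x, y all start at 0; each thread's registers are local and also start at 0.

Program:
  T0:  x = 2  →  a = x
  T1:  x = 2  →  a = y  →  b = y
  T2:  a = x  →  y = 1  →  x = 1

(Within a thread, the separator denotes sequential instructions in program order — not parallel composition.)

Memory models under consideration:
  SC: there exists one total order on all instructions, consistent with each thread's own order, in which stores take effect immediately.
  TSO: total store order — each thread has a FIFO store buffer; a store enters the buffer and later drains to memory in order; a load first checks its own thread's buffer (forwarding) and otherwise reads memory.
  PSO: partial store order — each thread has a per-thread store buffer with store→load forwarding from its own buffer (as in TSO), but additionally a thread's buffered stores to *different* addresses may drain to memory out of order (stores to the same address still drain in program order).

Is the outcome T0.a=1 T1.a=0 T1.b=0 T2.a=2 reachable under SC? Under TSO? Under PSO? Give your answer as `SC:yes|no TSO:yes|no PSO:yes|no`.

SC:yes TSO:yes PSO:yes

outcome vector order: (T0.a,T1.a,T1.b,T2.a)
SC (12): 1/0/0/0; 1/0/0/2; 1/0/1/0; 1/0/1/2; 1/1/1/0; 1/1/1/2; 2/0/0/0; 2/0/0/2; 2/0/1/0; 2/0/1/2; 2/1/1/0; 2/1/1/2
TSO (12): 1/0/0/0; 1/0/0/2; 1/0/1/0; 1/0/1/2; 1/1/1/0; 1/1/1/2; 2/0/0/0; 2/0/0/2; 2/0/1/0; 2/0/1/2; 2/1/1/0; 2/1/1/2
PSO (12): 1/0/0/0; 1/0/0/2; 1/0/1/0; 1/0/1/2; 1/1/1/0; 1/1/1/2; 2/0/0/0; 2/0/0/2; 2/0/1/0; 2/0/1/2; 2/1/1/0; 2/1/1/2
target 1/0/0/2 ∈ {SC,TSO,PSO}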